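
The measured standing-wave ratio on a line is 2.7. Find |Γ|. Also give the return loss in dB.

|Γ| ≈ 0.459; return loss ≈ 6.76 dB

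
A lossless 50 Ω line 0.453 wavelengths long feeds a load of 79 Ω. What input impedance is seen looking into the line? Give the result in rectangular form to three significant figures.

Z_in ≈ 70.1 + j18.5 Ω

βl = 2π × 0.453 = 163°
tan(βl) = tan(163°) = -0.304
Z_in = Z_0·(Z_L + jZ_0·tanβl)/(Z_0 + jZ_L·tanβl)
     = 50·(79 − j15.2)/(50 − j24)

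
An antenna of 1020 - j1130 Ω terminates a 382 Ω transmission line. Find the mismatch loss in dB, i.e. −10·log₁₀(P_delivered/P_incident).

Γ = (638 − j1130)/(1402 − j1130), |Γ| = 0.721
|Γ|² = 0.519, so P_del/P_inc = 1 − |Γ|² = 0.481
ML = −10·log₁₀(1 − |Γ|²)

mismatch loss ≈ 3.18 dB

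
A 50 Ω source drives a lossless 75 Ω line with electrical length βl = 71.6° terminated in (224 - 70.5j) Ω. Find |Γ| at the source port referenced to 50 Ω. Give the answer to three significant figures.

|Γ| ≈ 0.404

tan(βl) = 3.01
Z_in = Z_0·(Z_L + jZ_0·tanβl)/(Z_0 + jZ_L·tanβl) = 23.6 − j14.9 Ω
Γ_s = (Z_in − Z_s)/(Z_in + Z_s) = (-26.4 − j14.9)/(73.6 − j14.9), |Γ_s| = 0.404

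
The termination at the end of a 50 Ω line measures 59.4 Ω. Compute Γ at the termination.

Γ = 0.0859

Γ = (Z_L − Z_0)/(Z_L + Z_0) = (59.4 − 50)/(59.4 + 50) = 9.4/109.4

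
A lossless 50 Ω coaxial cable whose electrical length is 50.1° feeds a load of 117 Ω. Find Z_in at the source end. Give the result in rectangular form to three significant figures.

tan(βl) = tan(50.1°) = 1.2
Z_in = Z_0·(Z_L + jZ_0·tanβl)/(Z_0 + jZ_L·tanβl)
     = 50·(117 + j59.8)/(50 + j140)

Z_in ≈ 32.2 − j30.3 Ω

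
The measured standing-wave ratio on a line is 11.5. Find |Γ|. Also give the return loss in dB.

|Γ| ≈ 0.84; return loss ≈ 1.51 dB

|Γ| = (S − 1)/(S + 1) = (11.5 − 1)/(11.5 + 1) = 10.5/12.5
RL = −20·log₁₀|Γ| = −20·log₁₀(0.84)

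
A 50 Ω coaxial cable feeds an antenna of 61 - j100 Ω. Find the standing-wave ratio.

VSWR ≈ 5.12

Γ = (Z_L − Z_0)/(Z_L + Z_0) = (11 − j100)/(111 − j100)
|Γ| = 101/149 = 0.673
VSWR = (1 + |Γ|)/(1 − |Γ|) = 1.67/0.327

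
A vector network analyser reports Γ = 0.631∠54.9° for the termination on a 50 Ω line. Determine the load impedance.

Z_L ≈ 44.7 + j76.8 Ω

Z_L = Z_0·(1 + Γ)/(1 − Γ) = 50·(1.36 + j0.516)/(0.637 − j0.516)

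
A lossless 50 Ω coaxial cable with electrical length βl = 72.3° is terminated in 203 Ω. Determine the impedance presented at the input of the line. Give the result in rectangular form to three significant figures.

Z_in ≈ 13.5 − j14.9 Ω

tan(βl) = tan(72.3°) = 3.13
Z_in = Z_0·(Z_L + jZ_0·tanβl)/(Z_0 + jZ_L·tanβl)
     = 50·(203 + j157)/(50 + j636)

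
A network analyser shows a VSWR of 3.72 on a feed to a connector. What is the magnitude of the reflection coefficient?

|Γ| ≈ 0.576

|Γ| = (S − 1)/(S + 1) = (3.72 − 1)/(3.72 + 1) = 2.72/4.72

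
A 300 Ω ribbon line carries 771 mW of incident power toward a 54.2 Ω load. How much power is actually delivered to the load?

P_delivered ≈ 400 mW

Γ = (54.2 − 300)/(54.2 + 300) = -0.694
|Γ|² = 0.482
P_refl = |Γ|²·P_inc = 371 mW, P_del = (1 − |Γ|²)·P_inc = 400 mW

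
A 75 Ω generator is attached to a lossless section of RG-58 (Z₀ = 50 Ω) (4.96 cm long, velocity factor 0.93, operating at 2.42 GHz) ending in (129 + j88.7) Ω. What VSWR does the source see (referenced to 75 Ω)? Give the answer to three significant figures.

λ = v/f = 0.93·c / 2.42 GHz = 0.115 m
βl = 2π·l/λ = 2π × 0.43 = 155°
tan(βl) = -0.469
Z_in = Z_0·(Z_L + jZ_0·tanβl)/(Z_0 + jZ_L·tanβl) = 32.7 + j57.2 Ω
Γ_s = (Z_in − Z_s)/(Z_in + Z_s) = (-42.3 + j57.2)/(108 + j57.2), |Γ_s| = 0.584
VSWR = (1 + |Γ_s|)/(1 − |Γ_s|)

VSWR ≈ 3.8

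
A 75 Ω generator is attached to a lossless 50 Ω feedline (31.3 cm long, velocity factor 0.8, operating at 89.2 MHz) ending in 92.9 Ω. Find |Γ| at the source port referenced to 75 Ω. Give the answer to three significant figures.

λ = v/f = 0.8·c / 89.2 MHz = 2.69 m
βl = 2π·l/λ = 2π × 0.116 = 41.9°
tan(βl) = 0.897
Z_in = Z_0·(Z_L + jZ_0·tanβl)/(Z_0 + jZ_L·tanβl) = 44.4 − j29.1 Ω
Γ_s = (Z_in − Z_s)/(Z_in + Z_s) = (-30.6 − j29.1)/(119 − j29.1), |Γ_s| = 0.344

|Γ| ≈ 0.344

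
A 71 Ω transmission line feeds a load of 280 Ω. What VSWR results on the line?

VSWR ≈ 3.94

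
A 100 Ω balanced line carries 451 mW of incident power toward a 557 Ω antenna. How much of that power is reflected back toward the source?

P_reflected ≈ 218 mW

Γ = (557 − 100)/(557 + 100) = 0.696
|Γ|² = 0.484
P_refl = |Γ|²·P_inc = 218 mW, P_del = (1 − |Γ|²)·P_inc = 233 mW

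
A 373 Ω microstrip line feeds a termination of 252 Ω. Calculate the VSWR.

For a purely resistive load, VSWR = R_L/Z_0 or Z_0/R_L (whichever > 1) = 373/252

VSWR ≈ 1.48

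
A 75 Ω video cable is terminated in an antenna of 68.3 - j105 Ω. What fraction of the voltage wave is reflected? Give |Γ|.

|Γ| ≈ 0.592

Γ = (Z_L − Z_0)/(Z_L + Z_0) = (-6.7 − j105)/(143.3 − j105)
|Γ| = 105/178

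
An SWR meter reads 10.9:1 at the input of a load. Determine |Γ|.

|Γ| = (S − 1)/(S + 1) = (10.9 − 1)/(10.9 + 1) = 9.9/11.9

|Γ| ≈ 0.832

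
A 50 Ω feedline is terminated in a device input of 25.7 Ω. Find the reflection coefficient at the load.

Γ = -0.321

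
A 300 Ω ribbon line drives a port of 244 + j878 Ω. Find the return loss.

Γ = (-56 + j878)/(544 + j878), |Γ| = 0.852
RL = −20·log₁₀|Γ| = −20·log₁₀(0.852)

RL ≈ 1.39 dB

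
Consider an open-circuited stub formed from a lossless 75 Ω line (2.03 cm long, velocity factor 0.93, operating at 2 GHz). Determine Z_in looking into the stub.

λ = v/f = 0.93·c / 2 GHz = 0.14 m
βl = 2π·l/λ = 2π × 0.146 = 52.4°
tan(βl) = 1.3
For an open-circuited stub, Z_in = −jZ_0·cot(βl) = −jZ_0/tan(βl)

Z_in ≈ −j57.8 Ω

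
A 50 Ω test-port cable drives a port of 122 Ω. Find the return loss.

Γ = (122 − 50)/(122 + 50) = 0.419
RL = −20·log₁₀|Γ| = −20·log₁₀(0.419)

RL ≈ 7.56 dB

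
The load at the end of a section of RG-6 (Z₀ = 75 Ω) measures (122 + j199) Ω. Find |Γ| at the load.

Γ = (Z_L − Z_0)/(Z_L + Z_0) = (47 + j199)/(197 + j199)
|Γ| = 204/280

|Γ| ≈ 0.73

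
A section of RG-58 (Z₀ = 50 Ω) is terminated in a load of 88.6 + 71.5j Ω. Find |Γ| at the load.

|Γ| ≈ 0.521

Γ = (Z_L − Z_0)/(Z_L + Z_0) = (38.6 + j71.5)/(138.6 + j71.5)
|Γ| = 81.3/156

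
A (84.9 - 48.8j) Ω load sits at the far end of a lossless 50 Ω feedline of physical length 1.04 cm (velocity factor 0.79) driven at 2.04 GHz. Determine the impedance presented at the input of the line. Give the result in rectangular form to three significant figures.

λ = v/f = 0.79·c / 2.04 GHz = 0.116 m
βl = 2π·l/λ = 2π × 0.0895 = 32.2°
tan(βl) = tan(32.2°) = 0.63
Z_in = Z_0·(Z_L + jZ_0·tanβl)/(Z_0 + jZ_L·tanβl)
     = 50·(84.9 − j17.3)/(80.8 + j53.5)

Z_in ≈ 31.6 − j31.6 Ω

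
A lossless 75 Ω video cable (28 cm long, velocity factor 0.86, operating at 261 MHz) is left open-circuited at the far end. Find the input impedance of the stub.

λ = v/f = 0.86·c / 261 MHz = 0.989 m
βl = 2π·l/λ = 2π × 0.283 = 102°
tan(βl) = -4.72
For an open-circuited stub, Z_in = −jZ_0·cot(βl) = −jZ_0/tan(βl)

Z_in ≈ +j15.9 Ω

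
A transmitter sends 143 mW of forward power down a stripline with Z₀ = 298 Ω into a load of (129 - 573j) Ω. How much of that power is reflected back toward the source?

P_reflected ≈ 99.9 mW

|Γ| = |(-169 − j573)/(427 − j573)| = 0.836
|Γ|² = 0.699
P_refl = |Γ|²·P_inc = 99.9 mW, P_del = (1 − |Γ|²)·P_inc = 43.1 mW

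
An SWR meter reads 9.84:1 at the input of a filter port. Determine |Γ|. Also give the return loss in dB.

|Γ| ≈ 0.815; return loss ≈ 1.77 dB

|Γ| = (S − 1)/(S + 1) = (9.84 − 1)/(9.84 + 1) = 8.84/10.8
RL = −20·log₁₀|Γ| = −20·log₁₀(0.815)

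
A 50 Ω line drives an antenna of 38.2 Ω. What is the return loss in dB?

RL ≈ 17.5 dB

Γ = (38.2 − 50)/(38.2 + 50) = -0.134
RL = −20·log₁₀|Γ| = −20·log₁₀(0.134)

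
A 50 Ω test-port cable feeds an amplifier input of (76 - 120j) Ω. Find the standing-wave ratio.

Γ = (Z_L − Z_0)/(Z_L + Z_0) = (26 − j120)/(126 − j120)
|Γ| = 123/174 = 0.706
VSWR = (1 + |Γ|)/(1 − |Γ|) = 1.71/0.294

VSWR ≈ 5.79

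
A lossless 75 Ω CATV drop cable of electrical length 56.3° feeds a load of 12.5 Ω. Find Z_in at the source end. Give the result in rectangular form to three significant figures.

tan(βl) = tan(56.3°) = 1.5
Z_in = Z_0·(Z_L + jZ_0·tanβl)/(Z_0 + jZ_L·tanβl)
     = 75·(12.5 + j112)/(75 + j18.7)

Z_in ≈ 38.2 + j103 Ω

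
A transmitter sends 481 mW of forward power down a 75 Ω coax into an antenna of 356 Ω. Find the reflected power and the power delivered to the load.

Γ = (356 − 75)/(356 + 75) = 0.652
|Γ|² = 0.425
P_refl = |Γ|²·P_inc = 204 mW, P_del = (1 − |Γ|²)·P_inc = 277 mW

P_reflected ≈ 204 mW; P_delivered ≈ 277 mW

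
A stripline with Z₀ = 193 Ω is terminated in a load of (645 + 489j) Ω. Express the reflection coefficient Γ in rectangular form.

Γ = (Z_L − Z_0)/(Z_L + Z_0) = (452 + j489)/(838 + j489)

Γ ≈ 0.656 + j0.201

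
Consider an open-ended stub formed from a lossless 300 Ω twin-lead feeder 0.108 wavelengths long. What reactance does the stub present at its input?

X_in ≈ -372 Ω (capacitive)

βl = 2π × 0.108 = 38.9°
tan(βl) = 0.806
For an open-ended stub, Z_in = −jZ_0·cot(βl) = −jZ_0/tan(βl)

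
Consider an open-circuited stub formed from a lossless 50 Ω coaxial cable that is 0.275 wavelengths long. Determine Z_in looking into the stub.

βl = 2π × 0.275 = 99°
tan(βl) = -6.31
For an open-circuited stub, Z_in = −jZ_0·cot(βl) = −jZ_0/tan(βl)

Z_in ≈ +j7.92 Ω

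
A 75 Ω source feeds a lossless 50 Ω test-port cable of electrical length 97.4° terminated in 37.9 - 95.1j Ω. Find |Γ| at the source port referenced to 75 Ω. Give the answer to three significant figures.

tan(βl) = -7.7
Z_in = Z_0·(Z_L + jZ_0·tanβl)/(Z_0 + jZ_L·tanβl) = 10.4 + j30.7 Ω
Γ_s = (Z_in − Z_s)/(Z_in + Z_s) = (-64.6 + j30.7)/(85.4 + j30.7), |Γ_s| = 0.789

|Γ| ≈ 0.789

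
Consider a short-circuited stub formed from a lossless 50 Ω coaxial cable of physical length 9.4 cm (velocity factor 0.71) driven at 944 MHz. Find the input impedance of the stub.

Z_in ≈ −j28.9 Ω

λ = v/f = 0.71·c / 944 MHz = 0.226 m
βl = 2π·l/λ = 2π × 0.417 = 150°
tan(βl) = -0.578
For a short-circuited stub, Z_in = jZ_0·tan(βl)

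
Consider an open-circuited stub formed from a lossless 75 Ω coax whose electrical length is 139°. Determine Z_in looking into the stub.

tan(βl) = -0.869
For an open-circuited stub, Z_in = −jZ_0·cot(βl) = −jZ_0/tan(βl)

Z_in ≈ +j86.3 Ω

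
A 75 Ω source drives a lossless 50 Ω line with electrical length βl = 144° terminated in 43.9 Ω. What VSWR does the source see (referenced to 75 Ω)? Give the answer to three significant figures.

tan(βl) = -0.727
Z_in = Z_0·(Z_L + jZ_0·tanβl)/(Z_0 + jZ_L·tanβl) = 47.7 − j5.92 Ω
Γ_s = (Z_in − Z_s)/(Z_in + Z_s) = (-27.3 − j5.92)/(123 − j5.92), |Γ_s| = 0.228
VSWR = (1 + |Γ_s|)/(1 − |Γ_s|)

VSWR ≈ 1.59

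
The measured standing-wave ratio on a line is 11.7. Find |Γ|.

|Γ| = (S − 1)/(S + 1) = (11.7 − 1)/(11.7 + 1) = 10.7/12.7

|Γ| ≈ 0.843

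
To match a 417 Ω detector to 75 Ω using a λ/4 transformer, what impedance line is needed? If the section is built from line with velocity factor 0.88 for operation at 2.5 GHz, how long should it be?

Z_qwt ≈ 177 Ω; length ≈ 2.64 cm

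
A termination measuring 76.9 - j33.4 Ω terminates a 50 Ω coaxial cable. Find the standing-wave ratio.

Γ = (Z_L − Z_0)/(Z_L + Z_0) = (26.9 − j33.4)/(126.9 − j33.4)
|Γ| = 42.9/131 = 0.327
VSWR = (1 + |Γ|)/(1 − |Γ|) = 1.33/0.673

VSWR ≈ 1.97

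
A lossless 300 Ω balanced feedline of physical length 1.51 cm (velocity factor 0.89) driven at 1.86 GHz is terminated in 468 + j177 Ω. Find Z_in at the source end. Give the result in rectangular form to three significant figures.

Z_in ≈ 426 − j196 Ω

λ = v/f = 0.89·c / 1.86 GHz = 0.144 m
βl = 2π·l/λ = 2π × 0.105 = 37.9°
tan(βl) = tan(37.9°) = 0.778
Z_in = Z_0·(Z_L + jZ_0·tanβl)/(Z_0 + jZ_L·tanβl)
     = 300·(468 + j410)/(162 + j364)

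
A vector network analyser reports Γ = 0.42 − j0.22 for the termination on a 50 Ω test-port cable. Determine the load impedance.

Z_L = Z_0·(1 + Γ)/(1 − Γ) = 50·(1.42 − j0.22)/(0.58 + j0.22)

Z_L ≈ 101 − j57.2 Ω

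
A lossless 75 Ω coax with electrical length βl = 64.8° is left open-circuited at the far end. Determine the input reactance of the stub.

X_in ≈ -35.3 Ω (capacitive)

tan(βl) = 2.13
For an open-circuited stub, Z_in = −jZ_0·cot(βl) = −jZ_0/tan(βl)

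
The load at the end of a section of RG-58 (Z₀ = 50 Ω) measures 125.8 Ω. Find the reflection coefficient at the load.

Γ = 0.431

Γ = (Z_L − Z_0)/(Z_L + Z_0) = (125.8 − 50)/(125.8 + 50) = 75.8/175.8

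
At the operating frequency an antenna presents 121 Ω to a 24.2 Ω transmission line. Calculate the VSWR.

VSWR ≈ 5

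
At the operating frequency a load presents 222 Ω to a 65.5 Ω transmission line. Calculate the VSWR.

Γ = (222 − 65.5)/(222 + 65.5) = 0.544
VSWR = (1 + 0.544)/(1 − 0.544)

VSWR ≈ 3.39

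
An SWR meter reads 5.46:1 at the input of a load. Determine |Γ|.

|Γ| ≈ 0.69

|Γ| = (S − 1)/(S + 1) = (5.46 − 1)/(5.46 + 1) = 4.46/6.46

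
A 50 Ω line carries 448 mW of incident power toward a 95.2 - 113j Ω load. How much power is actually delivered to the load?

|Γ| = |(45.2 − j113)/(145.2 − j113)| = 0.661
|Γ|² = 0.438
P_refl = |Γ|²·P_inc = 196 mW, P_del = (1 − |Γ|²)·P_inc = 252 mW

P_delivered ≈ 252 mW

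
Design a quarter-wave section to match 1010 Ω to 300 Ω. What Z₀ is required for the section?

Z_qwt ≈ 550 Ω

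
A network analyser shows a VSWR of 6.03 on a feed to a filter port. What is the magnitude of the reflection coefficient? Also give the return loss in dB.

|Γ| = (S − 1)/(S + 1) = (6.03 − 1)/(6.03 + 1) = 5.03/7.03
RL = −20·log₁₀|Γ| = −20·log₁₀(0.716)

|Γ| ≈ 0.716; return loss ≈ 2.91 dB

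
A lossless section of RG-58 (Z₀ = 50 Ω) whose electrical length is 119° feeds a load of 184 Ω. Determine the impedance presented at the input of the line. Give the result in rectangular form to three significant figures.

tan(βl) = tan(119°) = -1.8
Z_in = Z_0·(Z_L + jZ_0·tanβl)/(Z_0 + jZ_L·tanβl)
     = 50·(184 − j90.2)/(50 − j332)

Z_in ≈ 17.4 + j25.1 Ω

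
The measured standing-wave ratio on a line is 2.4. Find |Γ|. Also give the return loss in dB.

|Γ| ≈ 0.412; return loss ≈ 7.71 dB

|Γ| = (S − 1)/(S + 1) = (2.4 − 1)/(2.4 + 1) = 1.4/3.4
RL = −20·log₁₀|Γ| = −20·log₁₀(0.412)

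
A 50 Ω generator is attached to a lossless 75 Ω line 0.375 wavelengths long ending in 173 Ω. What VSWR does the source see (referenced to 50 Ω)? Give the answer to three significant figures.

VSWR ≈ 2.58

βl = 2π × 0.375 = 135°
tan(βl) = -1
Z_in = Z_0·(Z_L + jZ_0·tanβl)/(Z_0 + jZ_L·tanβl) = 54.7 + j51.3 Ω
Γ_s = (Z_in − Z_s)/(Z_in + Z_s) = (4.74 + j51.3)/(105 + j51.3), |Γ_s| = 0.442
VSWR = (1 + |Γ_s|)/(1 − |Γ_s|)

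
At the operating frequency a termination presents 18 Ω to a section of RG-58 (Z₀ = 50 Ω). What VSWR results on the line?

VSWR ≈ 2.78

For a purely resistive load, VSWR = R_L/Z_0 or Z_0/R_L (whichever > 1) = 50/18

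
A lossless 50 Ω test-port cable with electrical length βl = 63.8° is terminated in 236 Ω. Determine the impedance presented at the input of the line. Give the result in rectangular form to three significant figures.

Z_in ≈ 13 − j23.2 Ω

tan(βl) = tan(63.8°) = 2.03
Z_in = Z_0·(Z_L + jZ_0·tanβl)/(Z_0 + jZ_L·tanβl)
     = 50·(236 + j102)/(50 + j480)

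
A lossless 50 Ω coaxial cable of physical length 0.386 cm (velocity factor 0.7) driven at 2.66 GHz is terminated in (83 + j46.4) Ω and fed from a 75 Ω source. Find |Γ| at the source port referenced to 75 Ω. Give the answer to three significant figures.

|Γ| ≈ 0.222

λ = v/f = 0.7·c / 2.66 GHz = 0.0789 m
βl = 2π·l/λ = 2π × 0.0489 = 17.6°
tan(βl) = 0.317
Z_in = Z_0·(Z_L + jZ_0·tanβl)/(Z_0 + jZ_L·tanβl) = 118 + j0.285 Ω
Γ_s = (Z_in − Z_s)/(Z_in + Z_s) = (42.8 + j0.285)/(193 + j0.285), |Γ_s| = 0.222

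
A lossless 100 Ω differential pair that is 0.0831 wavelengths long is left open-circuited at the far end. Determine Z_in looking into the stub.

βl = 2π × 0.0831 = 29.9°
tan(βl) = 0.575
For an open-circuited stub, Z_in = −jZ_0·cot(βl) = −jZ_0/tan(βl)

Z_in ≈ −j174 Ω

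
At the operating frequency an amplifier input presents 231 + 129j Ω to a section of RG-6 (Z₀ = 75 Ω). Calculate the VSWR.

Γ = (Z_L − Z_0)/(Z_L + Z_0) = (156 + j129)/(306 + j129)
|Γ| = 202/332 = 0.61
VSWR = (1 + |Γ|)/(1 − |Γ|) = 1.61/0.39

VSWR ≈ 4.12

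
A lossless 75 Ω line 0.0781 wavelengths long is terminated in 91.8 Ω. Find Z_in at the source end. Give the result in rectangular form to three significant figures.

βl = 2π × 0.0781 = 28.1°
tan(βl) = tan(28.1°) = 0.534
Z_in = Z_0·(Z_L + jZ_0·tanβl)/(Z_0 + jZ_L·tanβl)
     = 75·(91.8 + j40.1)/(75 + j49)

Z_in ≈ 82.7 − j14 Ω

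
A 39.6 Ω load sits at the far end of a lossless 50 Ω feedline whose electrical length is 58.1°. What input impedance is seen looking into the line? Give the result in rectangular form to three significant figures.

Z_in ≈ 54.1 + j11.4 Ω

tan(βl) = tan(58.1°) = 1.61
Z_in = Z_0·(Z_L + jZ_0·tanβl)/(Z_0 + jZ_L·tanβl)
     = 50·(39.6 + j80.3)/(50 + j63.6)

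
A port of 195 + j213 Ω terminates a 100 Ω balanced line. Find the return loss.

RL ≈ 3.86 dB

Γ = (95 + j213)/(295 + j213), |Γ| = 0.641
RL = −20·log₁₀|Γ| = −20·log₁₀(0.641)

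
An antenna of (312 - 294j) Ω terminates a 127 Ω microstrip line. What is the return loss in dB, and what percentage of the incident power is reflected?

Γ = (185 − j294)/(439 − j294), |Γ| = 0.657
RL = −20·log₁₀(0.657) = 3.64 dB
P_refl/P_inc = |Γ|² = 0.432

RL ≈ 3.64 dB; 43.2% of incident power reflected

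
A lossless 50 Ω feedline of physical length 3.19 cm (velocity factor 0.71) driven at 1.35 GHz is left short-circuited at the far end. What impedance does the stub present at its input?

Z_in ≈ +j161 Ω

λ = v/f = 0.71·c / 1.35 GHz = 0.158 m
βl = 2π·l/λ = 2π × 0.202 = 72.8°
tan(βl) = 3.23
For a short-circuited stub, Z_in = jZ_0·tan(βl)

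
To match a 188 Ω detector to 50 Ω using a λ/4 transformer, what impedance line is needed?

Z_qwt ≈ 97 Ω

Z_qwt = √(Z_0·R_L) = √(50 × 188) = √9400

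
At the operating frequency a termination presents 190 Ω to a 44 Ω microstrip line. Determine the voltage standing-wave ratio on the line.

VSWR ≈ 4.32

For a purely resistive load, VSWR = R_L/Z_0 or Z_0/R_L (whichever > 1) = 190/44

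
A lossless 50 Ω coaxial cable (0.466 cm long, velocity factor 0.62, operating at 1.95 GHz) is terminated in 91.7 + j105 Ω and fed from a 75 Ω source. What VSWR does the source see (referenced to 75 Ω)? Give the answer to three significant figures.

λ = v/f = 0.62·c / 1.95 GHz = 0.0954 m
βl = 2π·l/λ = 2π × 0.0489 = 17.6°
tan(βl) = 0.317
Z_in = Z_0·(Z_L + jZ_0·tanβl)/(Z_0 + jZ_L·tanβl) = 224 − j28.7 Ω
Γ_s = (Z_in − Z_s)/(Z_in + Z_s) = (149 − j28.7)/(299 − j28.7), |Γ_s| = 0.506
VSWR = (1 + |Γ_s|)/(1 − |Γ_s|)

VSWR ≈ 3.05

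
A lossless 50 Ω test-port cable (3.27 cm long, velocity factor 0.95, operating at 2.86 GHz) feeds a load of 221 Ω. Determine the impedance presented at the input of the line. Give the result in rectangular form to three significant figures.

λ = v/f = 0.95·c / 2.86 GHz = 0.0997 m
βl = 2π·l/λ = 2π × 0.328 = 118°
tan(βl) = tan(118°) = -1.87
Z_in = Z_0·(Z_L + jZ_0·tanβl)/(Z_0 + jZ_L·tanβl)
     = 50·(221 − j93.5)/(50 − j413)

Z_in ≈ 14.3 + j25 Ω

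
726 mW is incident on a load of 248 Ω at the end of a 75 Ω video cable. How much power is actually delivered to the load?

Γ = (248 − 75)/(248 + 75) = 0.536
|Γ|² = 0.287
P_refl = |Γ|²·P_inc = 208 mW, P_del = (1 − |Γ|²)·P_inc = 518 mW

P_delivered ≈ 518 mW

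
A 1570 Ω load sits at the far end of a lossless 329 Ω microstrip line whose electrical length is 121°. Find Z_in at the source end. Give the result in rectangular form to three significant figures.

tan(βl) = tan(121°) = -1.66
Z_in = Z_0·(Z_L + jZ_0·tanβl)/(Z_0 + jZ_L·tanβl)
     = 329·(1570 − j548)/(329 − j2610)

Z_in ≈ 92.4 + j186 Ω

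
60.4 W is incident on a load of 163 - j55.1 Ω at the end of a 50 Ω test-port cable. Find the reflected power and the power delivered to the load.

P_reflected ≈ 19.7 W; P_delivered ≈ 40.7 W

|Γ| = |(113 − j55.1)/(213 − j55.1)| = 0.571
|Γ|² = 0.327
P_refl = |Γ|²·P_inc = 19.7 W, P_del = (1 − |Γ|²)·P_inc = 40.7 W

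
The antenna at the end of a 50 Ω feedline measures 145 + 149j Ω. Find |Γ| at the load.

Γ = (Z_L − Z_0)/(Z_L + Z_0) = (95 + j149)/(195 + j149)
|Γ| = 177/245

|Γ| ≈ 0.72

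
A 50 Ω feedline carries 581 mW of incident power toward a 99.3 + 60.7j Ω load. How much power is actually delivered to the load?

|Γ| = |(49.3 + j60.7)/(149.3 + j60.7)| = 0.485
|Γ|² = 0.235
P_refl = |Γ|²·P_inc = 137 mW, P_del = (1 − |Γ|²)·P_inc = 444 mW

P_delivered ≈ 444 mW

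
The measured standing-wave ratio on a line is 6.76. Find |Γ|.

|Γ| ≈ 0.742

|Γ| = (S − 1)/(S + 1) = (6.76 − 1)/(6.76 + 1) = 5.76/7.76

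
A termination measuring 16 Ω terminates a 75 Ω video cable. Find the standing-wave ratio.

VSWR ≈ 4.69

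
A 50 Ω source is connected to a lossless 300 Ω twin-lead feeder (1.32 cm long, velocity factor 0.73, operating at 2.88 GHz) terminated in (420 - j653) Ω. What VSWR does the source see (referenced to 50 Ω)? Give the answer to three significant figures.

VSWR ≈ 2.28

λ = v/f = 0.73·c / 2.88 GHz = 0.076 m
βl = 2π·l/λ = 2π × 0.174 = 62.5°
tan(βl) = 1.92
Z_in = Z_0·(Z_L + jZ_0·tanβl)/(Z_0 + jZ_L·tanβl) = 57.8 − j44.8 Ω
Γ_s = (Z_in − Z_s)/(Z_in + Z_s) = (7.81 − j44.8)/(108 − j44.8), |Γ_s| = 0.39
VSWR = (1 + |Γ_s|)/(1 − |Γ_s|)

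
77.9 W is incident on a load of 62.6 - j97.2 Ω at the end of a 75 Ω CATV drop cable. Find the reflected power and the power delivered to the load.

P_reflected ≈ 26.4 W; P_delivered ≈ 51.5 W

|Γ| = |(-12.4 − j97.2)/(137.6 − j97.2)| = 0.582
|Γ|² = 0.338
P_refl = |Γ|²·P_inc = 26.4 W, P_del = (1 − |Γ|²)·P_inc = 51.5 W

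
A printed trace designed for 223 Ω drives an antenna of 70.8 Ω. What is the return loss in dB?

RL ≈ 5.71 dB

Γ = (70.8 − 223)/(70.8 + 223) = -0.518
RL = −20·log₁₀|Γ| = −20·log₁₀(0.518)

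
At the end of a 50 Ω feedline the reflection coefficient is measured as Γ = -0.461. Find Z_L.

Z_L = Z_0·(1 + Γ)/(1 − Γ) = 50·(0.539)/(1.46)

Z_L ≈ 18.4 Ω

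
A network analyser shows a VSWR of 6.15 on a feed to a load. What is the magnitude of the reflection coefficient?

|Γ| = (S − 1)/(S + 1) = (6.15 − 1)/(6.15 + 1) = 5.15/7.15

|Γ| ≈ 0.72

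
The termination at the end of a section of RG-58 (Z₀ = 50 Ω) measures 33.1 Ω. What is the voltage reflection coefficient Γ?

Γ = -0.203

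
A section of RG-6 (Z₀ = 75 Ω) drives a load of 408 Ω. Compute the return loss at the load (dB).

Γ = (408 − 75)/(408 + 75) = 0.689
RL = −20·log₁₀|Γ| = −20·log₁₀(0.689)

RL ≈ 3.23 dB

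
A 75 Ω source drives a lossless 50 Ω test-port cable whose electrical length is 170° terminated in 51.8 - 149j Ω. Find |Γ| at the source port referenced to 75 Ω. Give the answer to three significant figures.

tan(βl) = -0.176
Z_in = Z_0·(Z_L + jZ_0·tanβl)/(Z_0 + jZ_L·tanβl) = 207 − j253 Ω
Γ_s = (Z_in − Z_s)/(Z_in + Z_s) = (132 − j253)/(282 − j253), |Γ_s| = 0.753

|Γ| ≈ 0.753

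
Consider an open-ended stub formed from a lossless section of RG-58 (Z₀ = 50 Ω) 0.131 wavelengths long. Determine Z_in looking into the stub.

Z_in ≈ −j46.4 Ω

βl = 2π × 0.131 = 47.2°
tan(βl) = 1.08
For an open-ended stub, Z_in = −jZ_0·cot(βl) = −jZ_0/tan(βl)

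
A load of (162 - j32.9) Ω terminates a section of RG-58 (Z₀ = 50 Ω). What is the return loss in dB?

Γ = (112 − j32.9)/(212 − j32.9), |Γ| = 0.544
RL = −20·log₁₀|Γ| = −20·log₁₀(0.544)

RL ≈ 5.29 dB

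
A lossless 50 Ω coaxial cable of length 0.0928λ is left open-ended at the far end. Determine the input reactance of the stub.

βl = 2π × 0.0928 = 33.4°
tan(βl) = 0.66
For an open-ended stub, Z_in = −jZ_0·cot(βl) = −jZ_0/tan(βl)

X_in ≈ -75.8 Ω (capacitive)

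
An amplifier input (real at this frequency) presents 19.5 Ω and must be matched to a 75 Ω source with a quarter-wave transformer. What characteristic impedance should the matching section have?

Z_qwt = √(Z_0·R_L) = √(75 × 19.5) = √1462

Z_qwt ≈ 38.2 Ω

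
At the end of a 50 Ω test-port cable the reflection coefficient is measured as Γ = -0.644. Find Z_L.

Z_L = Z_0·(1 + Γ)/(1 − Γ) = 50·(0.356)/(1.64)

Z_L ≈ 10.8 Ω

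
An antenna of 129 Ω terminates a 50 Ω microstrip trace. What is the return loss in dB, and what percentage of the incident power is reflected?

Γ = (129 − 50)/(129 + 50) = 0.441
RL = −20·log₁₀(0.441) = 7.1 dB
P_refl/P_inc = |Γ|² = 0.195

RL ≈ 7.1 dB; 19.5% of incident power reflected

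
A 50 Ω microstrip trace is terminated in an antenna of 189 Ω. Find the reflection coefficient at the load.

Γ = 0.582

Γ = (Z_L − Z_0)/(Z_L + Z_0) = (189 − 50)/(189 + 50) = 139/239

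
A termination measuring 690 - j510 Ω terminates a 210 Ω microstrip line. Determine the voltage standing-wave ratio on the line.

Γ = (Z_L − Z_0)/(Z_L + Z_0) = (480 − j510)/(900 − j510)
|Γ| = 700/1030 = 0.677
VSWR = (1 + |Γ|)/(1 − |Γ|) = 1.68/0.323

VSWR ≈ 5.19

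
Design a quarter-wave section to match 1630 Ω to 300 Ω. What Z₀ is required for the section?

Z_qwt ≈ 699 Ω

Z_qwt = √(Z_0·R_L) = √(300 × 1630) = √489000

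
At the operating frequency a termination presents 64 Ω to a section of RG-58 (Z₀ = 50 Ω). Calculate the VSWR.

VSWR ≈ 1.28

Γ = (64 − 50)/(64 + 50) = 0.123
VSWR = (1 + 0.123)/(1 − 0.123)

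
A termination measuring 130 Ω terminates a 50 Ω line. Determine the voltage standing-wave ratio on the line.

VSWR ≈ 2.6

For a purely resistive load, VSWR = R_L/Z_0 or Z_0/R_L (whichever > 1) = 130/50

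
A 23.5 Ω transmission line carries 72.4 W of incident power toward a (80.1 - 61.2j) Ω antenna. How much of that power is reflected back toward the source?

|Γ| = |(56.6 − j61.2)/(103.6 − j61.2)| = 0.693
|Γ|² = 0.48
P_refl = |Γ|²·P_inc = 34.7 W, P_del = (1 − |Γ|²)·P_inc = 37.7 W

P_reflected ≈ 34.7 W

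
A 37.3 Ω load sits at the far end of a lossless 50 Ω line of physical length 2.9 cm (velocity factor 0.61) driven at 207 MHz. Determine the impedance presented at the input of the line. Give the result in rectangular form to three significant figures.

λ = v/f = 0.61·c / 207 MHz = 0.884 m
βl = 2π·l/λ = 2π × 0.0328 = 11.8°
tan(βl) = tan(11.8°) = 0.209
Z_in = Z_0·(Z_L + jZ_0·tanβl)/(Z_0 + jZ_L·tanβl)
     = 50·(37.3 + j10.5)/(50 + j7.8)

Z_in ≈ 38 + j4.53 Ω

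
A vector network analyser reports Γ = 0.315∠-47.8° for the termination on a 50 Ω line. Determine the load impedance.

Z_L ≈ 66.6 − j34.5 Ω

Z_L = Z_0·(1 + Γ)/(1 − Γ) = 50·(1.21 − j0.233)/(0.788 + j0.233)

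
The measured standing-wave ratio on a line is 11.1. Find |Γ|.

|Γ| ≈ 0.835

|Γ| = (S − 1)/(S + 1) = (11.1 − 1)/(11.1 + 1) = 10.1/12.1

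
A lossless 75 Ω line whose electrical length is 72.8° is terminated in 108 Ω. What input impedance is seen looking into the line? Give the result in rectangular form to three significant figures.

tan(βl) = tan(72.8°) = 3.23
Z_in = Z_0·(Z_L + jZ_0·tanβl)/(Z_0 + jZ_L·tanβl)
     = 75·(108 + j242)/(75 + j349)

Z_in ≈ 54.6 − j11.5 Ω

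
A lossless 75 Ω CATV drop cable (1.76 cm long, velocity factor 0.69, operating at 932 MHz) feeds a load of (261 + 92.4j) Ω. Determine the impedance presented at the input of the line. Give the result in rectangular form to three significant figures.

Z_in ≈ 91.7 − j122 Ω

λ = v/f = 0.69·c / 932 MHz = 0.222 m
βl = 2π·l/λ = 2π × 0.0792 = 28.5°
tan(βl) = tan(28.5°) = 0.544
Z_in = Z_0·(Z_L + jZ_0·tanβl)/(Z_0 + jZ_L·tanβl)
     = 75·(261 + j133)/(24.8 + j142)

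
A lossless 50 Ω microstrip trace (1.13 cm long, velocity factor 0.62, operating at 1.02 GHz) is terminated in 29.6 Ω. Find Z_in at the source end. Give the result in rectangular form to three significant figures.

λ = v/f = 0.62·c / 1.02 GHz = 0.182 m
βl = 2π·l/λ = 2π × 0.062 = 22.3°
tan(βl) = tan(22.3°) = 0.41
Z_in = Z_0·(Z_L + jZ_0·tanβl)/(Z_0 + jZ_L·tanβl)
     = 50·(29.6 + j20.5)/(50 + j12.1)

Z_in ≈ 32.7 + j12.6 Ω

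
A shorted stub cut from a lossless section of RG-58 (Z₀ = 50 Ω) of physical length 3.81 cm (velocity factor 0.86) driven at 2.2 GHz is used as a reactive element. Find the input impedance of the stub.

λ = v/f = 0.86·c / 2.2 GHz = 0.117 m
βl = 2π·l/λ = 2π × 0.325 = 117°
tan(βl) = -1.97
For a shorted stub, Z_in = jZ_0·tan(βl)

Z_in ≈ −j98.3 Ω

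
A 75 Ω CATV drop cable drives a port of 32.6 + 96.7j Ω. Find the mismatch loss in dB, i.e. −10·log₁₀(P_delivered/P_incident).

mismatch loss ≈ 3.3 dB

Γ = (-42.4 + j96.7)/(107.6 + j96.7), |Γ| = 0.73
|Γ|² = 0.533, so P_del/P_inc = 1 − |Γ|² = 0.467
ML = −10·log₁₀(1 − |Γ|²)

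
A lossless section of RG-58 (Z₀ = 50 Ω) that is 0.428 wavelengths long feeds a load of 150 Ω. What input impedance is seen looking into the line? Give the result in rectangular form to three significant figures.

βl = 2π × 0.428 = 154°
tan(βl) = tan(154°) = -0.486
Z_in = Z_0·(Z_L + jZ_0·tanβl)/(Z_0 + jZ_L·tanβl)
     = 50·(150 − j24.3)/(50 − j72.9)

Z_in ≈ 59.3 + j62.2 Ω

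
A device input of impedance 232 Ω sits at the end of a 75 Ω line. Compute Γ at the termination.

Γ = 0.511

Γ = (Z_L − Z_0)/(Z_L + Z_0) = (232 − 75)/(232 + 75) = 157/307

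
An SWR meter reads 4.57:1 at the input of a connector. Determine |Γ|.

|Γ| = (S − 1)/(S + 1) = (4.57 − 1)/(4.57 + 1) = 3.57/5.57

|Γ| ≈ 0.641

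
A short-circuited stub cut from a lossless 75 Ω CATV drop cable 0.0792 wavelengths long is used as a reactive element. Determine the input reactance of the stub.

βl = 2π × 0.0792 = 28.5°
tan(βl) = 0.543
For a short-circuited stub, Z_in = jZ_0·tan(βl)

X_in ≈ 40.7 Ω (inductive)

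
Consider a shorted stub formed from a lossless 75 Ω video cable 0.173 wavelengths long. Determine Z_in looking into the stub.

Z_in ≈ +j143 Ω

βl = 2π × 0.173 = 62.3°
tan(βl) = 1.9
For a shorted stub, Z_in = jZ_0·tan(βl)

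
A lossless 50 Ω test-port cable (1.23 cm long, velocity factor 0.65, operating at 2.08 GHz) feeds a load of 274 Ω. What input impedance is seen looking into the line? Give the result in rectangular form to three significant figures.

λ = v/f = 0.65·c / 2.08 GHz = 0.0938 m
βl = 2π·l/λ = 2π × 0.131 = 47.2°
tan(βl) = tan(47.2°) = 1.08
Z_in = Z_0·(Z_L + jZ_0·tanβl)/(Z_0 + jZ_L·tanβl)
     = 50·(274 + j54.1)/(50 + j296)

Z_in ≈ 16.5 − j43.5 Ω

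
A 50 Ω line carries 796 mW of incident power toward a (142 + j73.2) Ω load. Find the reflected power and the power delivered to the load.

P_reflected ≈ 261 mW; P_delivered ≈ 535 mW

|Γ| = |(92 + j73.2)/(192 + j73.2)| = 0.572
|Γ|² = 0.327
P_refl = |Γ|²·P_inc = 261 mW, P_del = (1 − |Γ|²)·P_inc = 535 mW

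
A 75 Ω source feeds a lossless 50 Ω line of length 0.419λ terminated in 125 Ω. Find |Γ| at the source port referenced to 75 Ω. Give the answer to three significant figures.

βl = 2π × 0.419 = 151°
tan(βl) = -0.558
Z_in = Z_0·(Z_L + jZ_0·tanβl)/(Z_0 + jZ_L·tanβl) = 55.6 + j49.7 Ω
Γ_s = (Z_in − Z_s)/(Z_in + Z_s) = (-19.4 + j49.7)/(131 + j49.7), |Γ_s| = 0.382

|Γ| ≈ 0.382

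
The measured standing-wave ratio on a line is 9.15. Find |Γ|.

|Γ| ≈ 0.803

|Γ| = (S − 1)/(S + 1) = (9.15 − 1)/(9.15 + 1) = 8.15/10.2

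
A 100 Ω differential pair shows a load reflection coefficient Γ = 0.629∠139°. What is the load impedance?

Z_L = Z_0·(1 + Γ)/(1 − Γ) = 100·(0.525 + j0.413)/(1.47 − j0.413)

Z_L ≈ 25.8 + j35.2 Ω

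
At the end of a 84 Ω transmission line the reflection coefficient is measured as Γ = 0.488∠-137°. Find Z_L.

Z_L ≈ 32.8 − j28.6 Ω

Z_L = Z_0·(1 + Γ)/(1 − Γ) = 84·(0.643 − j0.333)/(1.36 + j0.333)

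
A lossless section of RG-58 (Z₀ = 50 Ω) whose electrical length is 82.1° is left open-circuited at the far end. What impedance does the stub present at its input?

tan(βl) = 7.21
For an open-circuited stub, Z_in = −jZ_0·cot(βl) = −jZ_0/tan(βl)

Z_in ≈ −j6.94 Ω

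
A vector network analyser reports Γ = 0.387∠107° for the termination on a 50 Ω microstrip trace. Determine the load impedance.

Z_L = Z_0·(1 + Γ)/(1 − Γ) = 50·(0.887 + j0.37)/(1.11 − j0.37)

Z_L ≈ 30.9 + j26.9 Ω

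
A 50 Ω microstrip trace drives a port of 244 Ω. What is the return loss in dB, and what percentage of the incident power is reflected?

Γ = (244 − 50)/(244 + 50) = 0.66
RL = −20·log₁₀(0.66) = 3.61 dB
P_refl/P_inc = |Γ|² = 0.435

RL ≈ 3.61 dB; 43.5% of incident power reflected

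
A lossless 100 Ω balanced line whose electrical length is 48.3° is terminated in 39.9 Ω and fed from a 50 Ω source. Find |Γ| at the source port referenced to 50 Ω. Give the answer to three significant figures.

|Γ| ≈ 0.558

tan(βl) = 1.12
Z_in = Z_0·(Z_L + jZ_0·tanβl)/(Z_0 + jZ_L·tanβl) = 75.1 + j78.6 Ω
Γ_s = (Z_in − Z_s)/(Z_in + Z_s) = (25.1 + j78.6)/(125 + j78.6), |Γ_s| = 0.558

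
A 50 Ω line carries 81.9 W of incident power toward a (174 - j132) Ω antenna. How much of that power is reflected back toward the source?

P_reflected ≈ 39.7 W

|Γ| = |(124 − j132)/(224 − j132)| = 0.697
|Γ|² = 0.485
P_refl = |Γ|²·P_inc = 39.7 W, P_del = (1 − |Γ|²)·P_inc = 42.2 W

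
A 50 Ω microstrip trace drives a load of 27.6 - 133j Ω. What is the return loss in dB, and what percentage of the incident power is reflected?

Γ = (-22.4 − j133)/(77.6 − j133), |Γ| = 0.876
RL = −20·log₁₀(0.876) = 1.15 dB
P_refl/P_inc = |Γ|² = 0.767

RL ≈ 1.15 dB; 76.7% of incident power reflected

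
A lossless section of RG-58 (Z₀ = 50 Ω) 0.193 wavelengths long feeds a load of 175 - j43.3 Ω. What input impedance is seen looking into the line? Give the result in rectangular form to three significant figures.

Z_in ≈ 14.5 − j13.6 Ω

βl = 2π × 0.193 = 69.5°
tan(βl) = tan(69.5°) = 2.67
Z_in = Z_0·(Z_L + jZ_0·tanβl)/(Z_0 + jZ_L·tanβl)
     = 50·(175 + j90.3)/(166 + j468)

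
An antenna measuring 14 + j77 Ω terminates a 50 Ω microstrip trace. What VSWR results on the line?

VSWR ≈ 12.2

Γ = (Z_L − Z_0)/(Z_L + Z_0) = (-36 + j77)/(64 + j77)
|Γ| = 85/100 = 0.849
VSWR = (1 + |Γ|)/(1 − |Γ|) = 1.85/0.151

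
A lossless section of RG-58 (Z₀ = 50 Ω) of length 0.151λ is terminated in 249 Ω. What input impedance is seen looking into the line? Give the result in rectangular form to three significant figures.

βl = 2π × 0.151 = 54.4°
tan(βl) = tan(54.4°) = 1.39
Z_in = Z_0·(Z_L + jZ_0·tanβl)/(Z_0 + jZ_L·tanβl)
     = 50·(249 + j69.7)/(50 + j347)

Z_in ≈ 14.9 − j33.7 Ω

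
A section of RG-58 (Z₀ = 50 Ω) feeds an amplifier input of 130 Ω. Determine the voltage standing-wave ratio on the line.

VSWR ≈ 2.6

For a purely resistive load, VSWR = R_L/Z_0 or Z_0/R_L (whichever > 1) = 130/50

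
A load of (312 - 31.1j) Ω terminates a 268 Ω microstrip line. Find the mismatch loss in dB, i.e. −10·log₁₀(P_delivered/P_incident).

Γ = (44 − j31.1)/(580 − j31.1), |Γ| = 0.0928
|Γ|² = 0.00861, so P_del/P_inc = 1 − |Γ|² = 0.991
ML = −10·log₁₀(1 − |Γ|²)

mismatch loss ≈ 0.0375 dB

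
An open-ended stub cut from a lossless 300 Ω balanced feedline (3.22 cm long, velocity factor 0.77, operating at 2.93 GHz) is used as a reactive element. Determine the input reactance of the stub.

X_in ≈ 463 Ω (inductive)

λ = v/f = 0.77·c / 2.93 GHz = 0.0788 m
βl = 2π·l/λ = 2π × 0.408 = 147°
tan(βl) = -0.649
For an open-ended stub, Z_in = −jZ_0·cot(βl) = −jZ_0/tan(βl)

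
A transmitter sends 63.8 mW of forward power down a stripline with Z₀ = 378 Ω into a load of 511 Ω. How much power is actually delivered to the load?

P_delivered ≈ 62.4 mW

Γ = (511 − 378)/(511 + 378) = 0.15
|Γ|² = 0.0224
P_refl = |Γ|²·P_inc = 1.43 mW, P_del = (1 − |Γ|²)·P_inc = 62.4 mW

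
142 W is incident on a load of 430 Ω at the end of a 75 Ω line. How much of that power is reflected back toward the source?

P_reflected ≈ 70.2 W

Γ = (430 − 75)/(430 + 75) = 0.703
|Γ|² = 0.494
P_refl = |Γ|²·P_inc = 70.2 W, P_del = (1 − |Γ|²)·P_inc = 71.8 W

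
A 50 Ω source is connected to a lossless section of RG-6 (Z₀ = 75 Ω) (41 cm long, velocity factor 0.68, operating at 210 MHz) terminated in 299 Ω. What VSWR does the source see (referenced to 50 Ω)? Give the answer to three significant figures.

λ = v/f = 0.68·c / 210 MHz = 0.971 m
βl = 2π·l/λ = 2π × 0.422 = 152°
tan(βl) = -0.533
Z_in = Z_0·(Z_L + jZ_0·tanβl)/(Z_0 + jZ_L·tanβl) = 69.6 + j108 Ω
Γ_s = (Z_in − Z_s)/(Z_in + Z_s) = (19.6 + j108)/(120 + j108), |Γ_s| = 0.681
VSWR = (1 + |Γ_s|)/(1 − |Γ_s|)

VSWR ≈ 5.27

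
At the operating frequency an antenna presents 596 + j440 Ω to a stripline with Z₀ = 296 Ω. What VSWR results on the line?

VSWR ≈ 3.3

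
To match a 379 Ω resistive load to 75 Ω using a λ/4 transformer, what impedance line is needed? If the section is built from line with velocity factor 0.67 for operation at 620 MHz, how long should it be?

Z_qwt ≈ 169 Ω; length ≈ 8.1 cm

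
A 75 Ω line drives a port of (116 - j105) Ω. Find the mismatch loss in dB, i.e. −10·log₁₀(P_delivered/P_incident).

mismatch loss ≈ 1.35 dB

Γ = (41 − j105)/(191 − j105), |Γ| = 0.517
|Γ|² = 0.267, so P_del/P_inc = 1 − |Γ|² = 0.733
ML = −10·log₁₀(1 − |Γ|²)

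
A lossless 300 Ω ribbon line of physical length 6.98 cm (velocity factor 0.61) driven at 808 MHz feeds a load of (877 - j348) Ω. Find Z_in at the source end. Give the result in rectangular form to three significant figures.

Z_in ≈ 110 + j144 Ω

λ = v/f = 0.61·c / 808 MHz = 0.226 m
βl = 2π·l/λ = 2π × 0.308 = 111°
tan(βl) = tan(111°) = -2.61
Z_in = Z_0·(Z_L + jZ_0·tanβl)/(Z_0 + jZ_L·tanβl)
     = 300·(877 − j1130)/(-609 − j2290)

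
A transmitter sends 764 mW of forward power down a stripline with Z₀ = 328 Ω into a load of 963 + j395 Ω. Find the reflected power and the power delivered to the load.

|Γ| = |(635 + j395)/(1291 + j395)| = 0.554
|Γ|² = 0.307
P_refl = |Γ|²·P_inc = 234 mW, P_del = (1 − |Γ|²)·P_inc = 530 mW

P_reflected ≈ 234 mW; P_delivered ≈ 530 mW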